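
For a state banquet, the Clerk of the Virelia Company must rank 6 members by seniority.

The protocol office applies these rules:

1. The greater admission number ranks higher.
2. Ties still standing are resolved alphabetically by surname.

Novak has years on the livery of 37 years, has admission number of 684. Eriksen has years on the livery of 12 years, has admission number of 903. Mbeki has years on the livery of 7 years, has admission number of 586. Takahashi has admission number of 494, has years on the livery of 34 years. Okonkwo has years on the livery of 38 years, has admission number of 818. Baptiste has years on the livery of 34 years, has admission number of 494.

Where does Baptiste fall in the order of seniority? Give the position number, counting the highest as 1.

5

By admission number (higher first): Eriksen (903); then Okonkwo (818); then Novak (684); then Mbeki (586); then Baptiste and Takahashi (both 494).
Among Baptiste and Takahashi, alphabetically by surname: Baptiste before Takahashi.
Order: Eriksen, Okonkwo, Novak, Mbeki, Baptiste, Takahashi. So position 5.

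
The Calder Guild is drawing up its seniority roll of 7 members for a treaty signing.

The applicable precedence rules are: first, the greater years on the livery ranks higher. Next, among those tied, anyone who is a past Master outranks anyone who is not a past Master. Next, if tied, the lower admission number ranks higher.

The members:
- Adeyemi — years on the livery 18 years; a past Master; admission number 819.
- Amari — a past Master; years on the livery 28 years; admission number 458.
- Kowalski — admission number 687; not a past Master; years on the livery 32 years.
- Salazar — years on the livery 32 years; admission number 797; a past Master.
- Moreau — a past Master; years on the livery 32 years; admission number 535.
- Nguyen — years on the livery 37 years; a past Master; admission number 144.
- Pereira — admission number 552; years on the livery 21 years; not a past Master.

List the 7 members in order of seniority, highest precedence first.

Nguyen, Moreau, Salazar, Kowalski, Amari, Pereira, Adeyemi

By years on the livery (higher first): Nguyen (37 years); then Moreau, Salazar and Kowalski (each 32 years); then Amari (28 years); then Pereira (21 years); then Adeyemi (18 years).
Among Moreau, Salazar and Kowalski, a past Master before not a past Master: Moreau and Salazar (a past Master) before Kowalski (not a past Master).
Among Moreau and Salazar, by admission number (lower first): Moreau (535) before Salazar (797).
Full order: Nguyen, Moreau, Salazar, Kowalski, Amari, Pereira, Adeyemi.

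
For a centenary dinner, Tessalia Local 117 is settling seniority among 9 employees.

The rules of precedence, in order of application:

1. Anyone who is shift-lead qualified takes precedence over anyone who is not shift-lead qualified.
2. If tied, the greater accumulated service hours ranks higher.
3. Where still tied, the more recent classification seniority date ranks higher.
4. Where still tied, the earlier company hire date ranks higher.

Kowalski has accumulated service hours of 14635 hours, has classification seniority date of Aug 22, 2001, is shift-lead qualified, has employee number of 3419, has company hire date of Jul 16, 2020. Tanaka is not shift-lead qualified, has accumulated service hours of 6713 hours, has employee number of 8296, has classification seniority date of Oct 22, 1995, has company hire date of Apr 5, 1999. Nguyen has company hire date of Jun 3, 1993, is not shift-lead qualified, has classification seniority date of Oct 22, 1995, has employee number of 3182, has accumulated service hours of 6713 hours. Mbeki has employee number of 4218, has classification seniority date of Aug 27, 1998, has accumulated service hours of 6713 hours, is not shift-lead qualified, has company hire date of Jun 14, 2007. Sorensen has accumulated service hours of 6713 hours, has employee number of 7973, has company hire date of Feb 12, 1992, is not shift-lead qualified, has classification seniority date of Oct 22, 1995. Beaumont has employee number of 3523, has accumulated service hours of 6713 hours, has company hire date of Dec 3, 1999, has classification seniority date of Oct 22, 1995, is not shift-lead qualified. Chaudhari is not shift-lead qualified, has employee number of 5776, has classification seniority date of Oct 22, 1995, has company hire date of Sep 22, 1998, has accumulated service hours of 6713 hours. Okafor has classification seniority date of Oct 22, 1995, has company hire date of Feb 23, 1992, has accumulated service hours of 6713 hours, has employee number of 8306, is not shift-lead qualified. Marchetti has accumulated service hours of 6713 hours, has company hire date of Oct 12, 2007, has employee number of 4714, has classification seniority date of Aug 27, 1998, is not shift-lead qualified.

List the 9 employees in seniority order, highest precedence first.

Kowalski, Mbeki, Marchetti, Sorensen, Okafor, Nguyen, Chaudhari, Tanaka, Beaumont

By the first rule: Kowalski (shift-lead qualified); then Mbeki, Marchetti, Sorensen, Okafor, Nguyen, Chaudhari, Tanaka and Beaumont (each not shift-lead qualified).
Mbeki, Marchetti, Sorensen, Okafor, Nguyen, Chaudhari, Tanaka and Beaumont all have accumulated service hours 6713 hours, so the next rule applies.
Among Mbeki, Marchetti, Sorensen, Okafor, Nguyen, Chaudhari, Tanaka and Beaumont, by classification seniority date (later first): Mbeki and Marchetti (Aug 27, 1998) before Sorensen, Okafor, Nguyen, Chaudhari, Tanaka and Beaumont (Oct 22, 1995).
Among Mbeki and Marchetti, by company hire date (earlier first): Mbeki (Jun 14, 2007) before Marchetti (Oct 12, 2007).
Among Sorensen, Okafor, Nguyen, Chaudhari, Tanaka and Beaumont, by company hire date (earlier first): Sorensen (Feb 12, 1992) before Okafor (Feb 23, 1992) before Nguyen (Jun 3, 1993) before Chaudhari (Sep 22, 1998) before Tanaka (Apr 5, 1999) before Beaumont (Dec 3, 1999).
Full order: Kowalski, Mbeki, Marchetti, Sorensen, Okafor, Nguyen, Chaudhari, Tanaka, Beaumont.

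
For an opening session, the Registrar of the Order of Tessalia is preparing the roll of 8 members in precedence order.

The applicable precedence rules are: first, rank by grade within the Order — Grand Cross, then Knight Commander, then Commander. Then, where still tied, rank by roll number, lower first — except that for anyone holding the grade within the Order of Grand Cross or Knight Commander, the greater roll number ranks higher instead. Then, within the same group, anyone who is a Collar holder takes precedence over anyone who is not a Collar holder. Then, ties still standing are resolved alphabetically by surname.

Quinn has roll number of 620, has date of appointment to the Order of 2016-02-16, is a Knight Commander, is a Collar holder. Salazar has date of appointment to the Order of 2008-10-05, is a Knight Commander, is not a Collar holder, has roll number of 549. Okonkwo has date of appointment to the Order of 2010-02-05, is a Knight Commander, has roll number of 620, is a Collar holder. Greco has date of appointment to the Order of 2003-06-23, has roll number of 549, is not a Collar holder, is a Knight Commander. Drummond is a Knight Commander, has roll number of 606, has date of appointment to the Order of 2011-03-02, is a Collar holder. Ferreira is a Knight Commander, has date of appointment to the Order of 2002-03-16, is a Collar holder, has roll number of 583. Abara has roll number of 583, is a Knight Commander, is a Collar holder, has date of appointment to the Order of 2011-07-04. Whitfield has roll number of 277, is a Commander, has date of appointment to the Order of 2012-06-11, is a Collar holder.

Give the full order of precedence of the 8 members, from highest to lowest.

Okonkwo, Quinn, Drummond, Abara, Ferreira, Greco, Salazar, Whitfield

By grade within the Order: Okonkwo, Quinn, Drummond, Abara, Ferreira, Greco and Salazar (Knight Commander); then Whitfield (Commander).
Among Okonkwo, Quinn, Drummond, Abara, Ferreira, Greco and Salazar, by roll number (higher first) (reversed rule for this group): Okonkwo and Quinn (620) before Drummond (606) before Abara and Ferreira (583) before Greco and Salazar (549).
Okonkwo and Quinn are each a Collar holder, so the next rule applies.
Among Okonkwo and Quinn, alphabetically by surname: Okonkwo before Quinn.
Abara and Ferreira are each a Collar holder, so the next rule applies.
Among Abara and Ferreira, alphabetically by surname: Abara before Ferreira.
Greco and Salazar are each not a Collar holder, so the next rule applies.
Among Greco and Salazar, alphabetically by surname: Greco before Salazar.
Full order: Okonkwo, Quinn, Drummond, Abara, Ferreira, Greco, Salazar, Whitfield.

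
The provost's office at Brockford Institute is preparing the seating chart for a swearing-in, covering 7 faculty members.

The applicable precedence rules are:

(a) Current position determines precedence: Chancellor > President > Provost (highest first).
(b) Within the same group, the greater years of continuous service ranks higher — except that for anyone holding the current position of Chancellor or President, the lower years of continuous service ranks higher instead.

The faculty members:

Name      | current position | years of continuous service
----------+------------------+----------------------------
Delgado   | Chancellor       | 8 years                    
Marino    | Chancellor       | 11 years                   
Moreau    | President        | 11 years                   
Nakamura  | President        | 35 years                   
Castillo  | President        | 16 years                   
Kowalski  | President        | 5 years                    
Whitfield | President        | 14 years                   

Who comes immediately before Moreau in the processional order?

By current position: Delgado and Marino (Chancellor); then Kowalski, Moreau, Whitfield, Castillo and Nakamura (President).
Among Delgado and Marino, by years of continuous service (lower first) (reversed rule for this group): Delgado (8 years) before Marino (11 years).
Among Kowalski, Moreau, Whitfield, Castillo and Nakamura, by years of continuous service (lower first) (reversed rule for this group): Kowalski (5 years) before Moreau (11 years) before Whitfield (14 years) before Castillo (16 years) before Nakamura (35 years).
Order: Delgado, Marino, Kowalski, Moreau, Whitfield, Castillo, Nakamura.

Kowalski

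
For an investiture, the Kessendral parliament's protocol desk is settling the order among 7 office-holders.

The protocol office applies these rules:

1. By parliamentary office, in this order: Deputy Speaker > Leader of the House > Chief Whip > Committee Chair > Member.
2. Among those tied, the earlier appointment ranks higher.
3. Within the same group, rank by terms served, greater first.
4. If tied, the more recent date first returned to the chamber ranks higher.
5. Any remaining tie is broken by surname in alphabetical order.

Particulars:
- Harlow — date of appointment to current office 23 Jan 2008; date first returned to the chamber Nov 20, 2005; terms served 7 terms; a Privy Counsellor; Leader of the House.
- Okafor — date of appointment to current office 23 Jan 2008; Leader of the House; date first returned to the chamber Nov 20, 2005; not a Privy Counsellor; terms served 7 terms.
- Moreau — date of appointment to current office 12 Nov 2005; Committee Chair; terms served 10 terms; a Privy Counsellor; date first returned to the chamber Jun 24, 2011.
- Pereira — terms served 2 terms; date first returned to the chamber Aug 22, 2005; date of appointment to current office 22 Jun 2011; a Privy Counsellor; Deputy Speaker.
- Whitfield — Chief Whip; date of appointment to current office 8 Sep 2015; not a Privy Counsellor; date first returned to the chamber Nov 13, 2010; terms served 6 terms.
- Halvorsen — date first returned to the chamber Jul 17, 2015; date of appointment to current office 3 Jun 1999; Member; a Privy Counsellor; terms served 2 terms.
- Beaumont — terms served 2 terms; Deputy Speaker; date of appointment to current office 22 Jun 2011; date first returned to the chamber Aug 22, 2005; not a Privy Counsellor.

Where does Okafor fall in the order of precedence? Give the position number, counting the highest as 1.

4

By parliamentary office: Beaumont and Pereira (Deputy Speaker); then Harlow and Okafor (Leader of the House); then Whitfield (Chief Whip); then Moreau (Committee Chair); then Halvorsen (Member).
Beaumont and Pereira both have date of appointment to current office 22 Jun 2011, so the next rule applies.
Beaumont and Pereira both have terms served 2 terms, so the next rule applies.
Beaumont and Pereira both have date first returned to the chamber Aug 22, 2005, so the next rule applies.
Among Beaumont and Pereira, alphabetically by surname: Beaumont before Pereira.
Harlow and Okafor both have date of appointment to current office 23 Jan 2008, so the next rule applies.
Harlow and Okafor both have terms served 7 terms, so the next rule applies.
Harlow and Okafor both have date first returned to the chamber Nov 20, 2005, so the next rule applies.
Among Harlow and Okafor, alphabetically by surname: Harlow before Okafor.
Order: Beaumont, Pereira, Harlow, Okafor, Whitfield, Moreau, Halvorsen. So position 4.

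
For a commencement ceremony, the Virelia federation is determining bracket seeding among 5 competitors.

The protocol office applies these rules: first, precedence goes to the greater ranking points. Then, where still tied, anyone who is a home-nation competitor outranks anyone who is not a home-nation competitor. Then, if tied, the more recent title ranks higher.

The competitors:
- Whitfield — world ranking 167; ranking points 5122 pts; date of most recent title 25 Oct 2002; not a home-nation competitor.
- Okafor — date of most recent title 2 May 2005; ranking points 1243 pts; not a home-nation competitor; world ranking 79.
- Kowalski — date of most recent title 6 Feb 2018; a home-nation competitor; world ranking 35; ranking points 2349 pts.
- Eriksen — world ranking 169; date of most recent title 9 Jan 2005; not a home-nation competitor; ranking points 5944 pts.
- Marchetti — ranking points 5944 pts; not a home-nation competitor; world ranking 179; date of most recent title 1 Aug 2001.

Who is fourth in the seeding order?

Kowalski

By ranking points (higher first): Eriksen and Marchetti (both 5944 pts); then Whitfield (5122 pts); then Kowalski (2349 pts); then Okafor (1243 pts).
Eriksen and Marchetti are each not a home-nation competitor, so the next rule applies.
Among Eriksen and Marchetti, by date of most recent title (later first): Eriksen (9 Jan 2005) before Marchetti (1 Aug 2001).
Order: Eriksen, Marchetti, Whitfield, Kowalski, Okafor.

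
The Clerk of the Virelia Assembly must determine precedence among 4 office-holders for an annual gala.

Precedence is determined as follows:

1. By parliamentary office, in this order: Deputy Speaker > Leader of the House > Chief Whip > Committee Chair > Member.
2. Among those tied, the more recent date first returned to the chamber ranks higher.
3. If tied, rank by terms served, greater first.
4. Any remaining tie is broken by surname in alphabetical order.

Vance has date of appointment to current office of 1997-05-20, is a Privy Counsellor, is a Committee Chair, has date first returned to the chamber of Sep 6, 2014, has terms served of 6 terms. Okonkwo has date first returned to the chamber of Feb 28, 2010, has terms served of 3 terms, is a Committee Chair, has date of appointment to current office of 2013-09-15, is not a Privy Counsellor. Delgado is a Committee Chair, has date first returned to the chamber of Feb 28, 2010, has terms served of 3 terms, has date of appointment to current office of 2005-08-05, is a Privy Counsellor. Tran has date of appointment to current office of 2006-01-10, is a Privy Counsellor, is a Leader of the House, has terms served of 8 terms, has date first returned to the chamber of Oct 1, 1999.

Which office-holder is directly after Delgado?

By parliamentary office: Tran (Leader of the House); then Vance, Delgado and Okonkwo (Committee Chair).
Among Vance, Delgado and Okonkwo, by date first returned to the chamber (later first): Vance (Sep 6, 2014) before Delgado and Okonkwo (Feb 28, 2010).
Delgado and Okonkwo both have terms served 3 terms, so the next rule applies.
Among Delgado and Okonkwo, alphabetically by surname: Delgado before Okonkwo.
Order: Tran, Vance, Delgado, Okonkwo.

Okonkwo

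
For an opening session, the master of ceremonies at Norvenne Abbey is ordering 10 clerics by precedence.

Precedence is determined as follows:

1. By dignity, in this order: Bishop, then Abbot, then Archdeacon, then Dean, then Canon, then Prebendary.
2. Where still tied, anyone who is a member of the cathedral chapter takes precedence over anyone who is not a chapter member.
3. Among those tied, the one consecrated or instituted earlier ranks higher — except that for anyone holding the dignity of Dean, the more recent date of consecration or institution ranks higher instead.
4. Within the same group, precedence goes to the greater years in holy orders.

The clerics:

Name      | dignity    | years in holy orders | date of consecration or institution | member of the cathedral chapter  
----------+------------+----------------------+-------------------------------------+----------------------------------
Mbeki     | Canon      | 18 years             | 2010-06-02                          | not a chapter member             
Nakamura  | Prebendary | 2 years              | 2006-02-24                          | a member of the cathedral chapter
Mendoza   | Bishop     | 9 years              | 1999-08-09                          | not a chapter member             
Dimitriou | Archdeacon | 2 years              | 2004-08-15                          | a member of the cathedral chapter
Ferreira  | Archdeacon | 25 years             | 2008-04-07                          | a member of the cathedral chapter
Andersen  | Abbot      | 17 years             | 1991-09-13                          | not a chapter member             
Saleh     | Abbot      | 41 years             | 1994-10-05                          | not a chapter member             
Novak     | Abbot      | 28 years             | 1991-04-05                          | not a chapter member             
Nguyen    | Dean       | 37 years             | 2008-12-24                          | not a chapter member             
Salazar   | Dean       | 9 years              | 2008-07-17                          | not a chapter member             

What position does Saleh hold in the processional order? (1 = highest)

By dignity: Mendoza (Bishop); then Novak, Andersen and Saleh (Abbot); then Dimitriou and Ferreira (Archdeacon); then Nguyen and Salazar (Dean); then Mbeki (Canon); then Nakamura (Prebendary).
Novak, Andersen and Saleh are each not a chapter member, so the next rule applies.
Among Novak, Andersen and Saleh, by date of consecration or institution (earlier first): Novak (1991-04-05) before Andersen (1991-09-13) before Saleh (1994-10-05).
Dimitriou and Ferreira are each a member of the cathedral chapter, so the next rule applies.
Among Dimitriou and Ferreira, by date of consecration or institution (earlier first): Dimitriou (2004-08-15) before Ferreira (2008-04-07).
Nguyen and Salazar are each not a chapter member, so the next rule applies.
Among Nguyen and Salazar, by date of consecration or institution (later first) (reversed rule for this group): Nguyen (2008-12-24) before Salazar (2008-07-17).
Order: Mendoza, Novak, Andersen, Saleh, Dimitriou, Ferreira, Nguyen, Salazar, Mbeki, Nakamura. So position 4.

4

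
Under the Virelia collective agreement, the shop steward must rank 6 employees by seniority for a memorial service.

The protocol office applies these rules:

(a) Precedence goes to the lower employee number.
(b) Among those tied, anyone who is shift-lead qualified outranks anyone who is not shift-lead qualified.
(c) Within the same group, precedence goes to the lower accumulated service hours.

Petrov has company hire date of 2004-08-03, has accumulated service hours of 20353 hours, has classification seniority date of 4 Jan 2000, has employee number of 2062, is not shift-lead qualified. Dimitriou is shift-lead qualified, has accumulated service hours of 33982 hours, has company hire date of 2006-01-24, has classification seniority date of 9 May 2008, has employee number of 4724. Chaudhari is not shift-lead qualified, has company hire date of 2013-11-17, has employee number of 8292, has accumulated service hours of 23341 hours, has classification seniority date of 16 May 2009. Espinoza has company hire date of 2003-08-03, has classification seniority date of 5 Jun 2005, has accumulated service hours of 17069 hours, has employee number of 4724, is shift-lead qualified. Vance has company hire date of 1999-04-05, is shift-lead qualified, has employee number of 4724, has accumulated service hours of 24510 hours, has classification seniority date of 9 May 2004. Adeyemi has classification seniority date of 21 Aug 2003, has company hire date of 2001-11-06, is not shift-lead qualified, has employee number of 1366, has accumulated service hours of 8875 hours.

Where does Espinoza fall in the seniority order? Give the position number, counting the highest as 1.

3

By employee number (lower first): Adeyemi (1366); then Petrov (2062); then Espinoza, Vance and Dimitriou (each 4724); then Chaudhari (8292).
Espinoza, Vance and Dimitriou are each shift-lead qualified, so the next rule applies.
Among Espinoza, Vance and Dimitriou, by accumulated service hours (lower first): Espinoza (17069 hours) before Vance (24510 hours) before Dimitriou (33982 hours).
Order: Adeyemi, Petrov, Espinoza, Vance, Dimitriou, Chaudhari. So position 3.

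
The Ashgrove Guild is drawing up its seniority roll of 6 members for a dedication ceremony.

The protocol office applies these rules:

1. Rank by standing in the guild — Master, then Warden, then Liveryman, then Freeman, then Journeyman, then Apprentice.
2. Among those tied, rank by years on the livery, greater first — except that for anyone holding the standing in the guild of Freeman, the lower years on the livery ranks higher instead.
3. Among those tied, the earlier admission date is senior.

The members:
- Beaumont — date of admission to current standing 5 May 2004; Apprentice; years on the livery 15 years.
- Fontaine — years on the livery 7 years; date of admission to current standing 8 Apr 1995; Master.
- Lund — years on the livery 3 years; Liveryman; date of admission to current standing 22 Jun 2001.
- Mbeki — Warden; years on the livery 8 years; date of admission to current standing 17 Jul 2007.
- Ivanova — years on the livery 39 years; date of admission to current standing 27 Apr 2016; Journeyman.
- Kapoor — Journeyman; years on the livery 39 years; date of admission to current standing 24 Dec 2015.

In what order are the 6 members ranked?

By standing in the guild: Fontaine (Master); then Mbeki (Warden); then Lund (Liveryman); then Kapoor and Ivanova (Journeyman); then Beaumont (Apprentice).
Kapoor and Ivanova both have years on the livery 39 years, so the next rule applies.
Among Kapoor and Ivanova, by date of admission to current standing (earlier first): Kapoor (24 Dec 2015) before Ivanova (27 Apr 2016).
Full order: Fontaine, Mbeki, Lund, Kapoor, Ivanova, Beaumont.

Fontaine, Mbeki, Lund, Kapoor, Ivanova, Beaumont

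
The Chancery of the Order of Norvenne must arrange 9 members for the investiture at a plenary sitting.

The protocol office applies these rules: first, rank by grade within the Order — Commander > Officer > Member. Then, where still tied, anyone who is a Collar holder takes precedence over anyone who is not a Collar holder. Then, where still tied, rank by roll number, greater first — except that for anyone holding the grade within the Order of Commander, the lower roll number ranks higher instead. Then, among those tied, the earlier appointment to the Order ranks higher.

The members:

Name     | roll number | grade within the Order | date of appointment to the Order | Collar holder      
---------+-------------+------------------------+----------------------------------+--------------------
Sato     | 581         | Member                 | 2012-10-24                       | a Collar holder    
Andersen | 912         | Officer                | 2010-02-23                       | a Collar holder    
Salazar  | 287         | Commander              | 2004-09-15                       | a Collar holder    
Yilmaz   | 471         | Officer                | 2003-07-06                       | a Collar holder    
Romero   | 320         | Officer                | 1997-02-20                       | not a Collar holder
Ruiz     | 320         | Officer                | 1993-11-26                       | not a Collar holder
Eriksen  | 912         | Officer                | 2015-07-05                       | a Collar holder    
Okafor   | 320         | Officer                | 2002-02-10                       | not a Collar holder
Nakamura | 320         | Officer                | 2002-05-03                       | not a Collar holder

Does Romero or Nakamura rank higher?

By grade within the Order: Salazar (Commander); then Andersen, Eriksen, Yilmaz, Ruiz, Romero, Okafor and Nakamura (Officer); then Sato (Member).
Among Andersen, Eriksen, Yilmaz, Ruiz, Romero, Okafor and Nakamura, a Collar holder before not a Collar holder: Andersen, Eriksen and Yilmaz (a Collar holder) before Ruiz, Romero, Okafor and Nakamura (not a Collar holder).
Among Andersen, Eriksen and Yilmaz, by roll number (higher first): Andersen and Eriksen (912) before Yilmaz (471).
Among Andersen and Eriksen, by date of appointment to the Order (earlier first): Andersen (2010-02-23) before Eriksen (2015-07-05).
Ruiz, Romero, Okafor and Nakamura all have roll number 320, so the next rule applies.
Among Ruiz, Romero, Okafor and Nakamura, by date of appointment to the Order (earlier first): Ruiz (1993-11-26) before Romero (1997-02-20) before Okafor (2002-02-10) before Nakamura (2002-05-03).
So Romero takes precedence.

Romero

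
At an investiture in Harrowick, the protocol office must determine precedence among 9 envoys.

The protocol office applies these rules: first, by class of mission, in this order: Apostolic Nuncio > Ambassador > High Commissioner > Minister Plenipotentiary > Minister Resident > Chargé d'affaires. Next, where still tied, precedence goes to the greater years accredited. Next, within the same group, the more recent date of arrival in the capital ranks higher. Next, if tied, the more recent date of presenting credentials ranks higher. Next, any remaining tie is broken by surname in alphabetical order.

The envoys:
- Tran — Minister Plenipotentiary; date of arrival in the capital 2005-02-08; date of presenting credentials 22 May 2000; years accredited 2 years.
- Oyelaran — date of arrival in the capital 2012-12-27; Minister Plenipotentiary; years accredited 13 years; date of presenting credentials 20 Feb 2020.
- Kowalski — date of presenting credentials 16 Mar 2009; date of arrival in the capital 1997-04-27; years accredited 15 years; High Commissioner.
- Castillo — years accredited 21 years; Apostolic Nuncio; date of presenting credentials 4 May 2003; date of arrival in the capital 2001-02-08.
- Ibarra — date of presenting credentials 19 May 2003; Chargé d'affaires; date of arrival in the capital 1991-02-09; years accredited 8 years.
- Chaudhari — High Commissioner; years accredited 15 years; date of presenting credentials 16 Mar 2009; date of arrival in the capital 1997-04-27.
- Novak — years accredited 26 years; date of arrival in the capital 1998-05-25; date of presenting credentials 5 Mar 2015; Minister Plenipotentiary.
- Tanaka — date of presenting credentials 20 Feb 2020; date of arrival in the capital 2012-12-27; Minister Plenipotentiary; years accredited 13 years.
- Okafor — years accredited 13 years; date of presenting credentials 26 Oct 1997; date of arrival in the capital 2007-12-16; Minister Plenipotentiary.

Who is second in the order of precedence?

By class of mission: Castillo (Apostolic Nuncio); then Chaudhari and Kowalski (High Commissioner); then Novak, Oyelaran, Tanaka, Okafor and Tran (Minister Plenipotentiary); then Ibarra (Chargé d'affaires).
Chaudhari and Kowalski both have years accredited 15 years, so the next rule applies.
Chaudhari and Kowalski both have date of arrival in the capital 1997-04-27, so the next rule applies.
Chaudhari and Kowalski both have date of presenting credentials 16 Mar 2009, so the next rule applies.
Among Chaudhari and Kowalski, alphabetically by surname: Chaudhari before Kowalski.
Among Novak, Oyelaran, Tanaka, Okafor and Tran, by years accredited (higher first): Novak (26 years) before Oyelaran, Tanaka and Okafor (13 years) before Tran (2 years).
Among Oyelaran, Tanaka and Okafor, by date of arrival in the capital (later first): Oyelaran and Tanaka (2012-12-27) before Okafor (2007-12-16).
Oyelaran and Tanaka both have date of presenting credentials 20 Feb 2020, so the next rule applies.
Among Oyelaran and Tanaka, alphabetically by surname: Oyelaran before Tanaka.
Order: Castillo, Chaudhari, Kowalski, Novak, Oyelaran, Tanaka, Okafor, Tran, Ibarra.

Chaudhari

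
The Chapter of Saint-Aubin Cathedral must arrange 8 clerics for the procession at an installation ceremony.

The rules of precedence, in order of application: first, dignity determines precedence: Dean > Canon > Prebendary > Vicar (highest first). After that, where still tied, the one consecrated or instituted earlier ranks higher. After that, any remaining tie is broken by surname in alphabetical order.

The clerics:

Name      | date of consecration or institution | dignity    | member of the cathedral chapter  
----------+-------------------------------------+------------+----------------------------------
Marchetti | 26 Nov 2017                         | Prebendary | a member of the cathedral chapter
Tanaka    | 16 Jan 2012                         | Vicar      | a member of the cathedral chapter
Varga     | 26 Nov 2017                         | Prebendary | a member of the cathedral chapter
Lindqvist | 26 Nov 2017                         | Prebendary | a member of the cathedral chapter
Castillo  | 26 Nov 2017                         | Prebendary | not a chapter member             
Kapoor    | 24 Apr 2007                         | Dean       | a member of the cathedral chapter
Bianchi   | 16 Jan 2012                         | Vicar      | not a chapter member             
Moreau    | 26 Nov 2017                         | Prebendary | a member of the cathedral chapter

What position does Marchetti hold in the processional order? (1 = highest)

By dignity: Kapoor (Dean); then Castillo, Lindqvist, Marchetti, Moreau and Varga (Prebendary); then Bianchi and Tanaka (Vicar).
Castillo, Lindqvist, Marchetti, Moreau and Varga all have date of consecration or institution 26 Nov 2017, so the next rule applies.
Among Castillo, Lindqvist, Marchetti, Moreau and Varga, alphabetically by surname: Castillo before Lindqvist before Marchetti before Moreau before Varga.
Bianchi and Tanaka both have date of consecration or institution 16 Jan 2012, so the next rule applies.
Among Bianchi and Tanaka, alphabetically by surname: Bianchi before Tanaka.
Order: Kapoor, Castillo, Lindqvist, Marchetti, Moreau, Varga, Bianchi, Tanaka. So position 4.

4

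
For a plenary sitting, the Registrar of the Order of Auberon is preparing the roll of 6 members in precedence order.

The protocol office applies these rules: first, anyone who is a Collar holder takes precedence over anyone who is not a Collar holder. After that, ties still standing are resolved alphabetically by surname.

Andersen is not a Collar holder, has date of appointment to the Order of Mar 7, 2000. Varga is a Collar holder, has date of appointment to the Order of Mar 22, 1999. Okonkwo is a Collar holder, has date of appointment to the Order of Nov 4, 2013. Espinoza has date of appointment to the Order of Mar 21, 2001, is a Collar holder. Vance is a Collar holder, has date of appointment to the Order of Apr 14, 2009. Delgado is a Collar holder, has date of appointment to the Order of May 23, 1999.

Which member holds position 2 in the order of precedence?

Espinoza

By the first rule: Delgado, Espinoza, Okonkwo, Vance and Varga (each a Collar holder); then Andersen (not a Collar holder).
Among Delgado, Espinoza, Okonkwo, Vance and Varga, alphabetically by surname: Delgado before Espinoza before Okonkwo before Vance before Varga.
Order: Delgado, Espinoza, Okonkwo, Vance, Varga, Andersen.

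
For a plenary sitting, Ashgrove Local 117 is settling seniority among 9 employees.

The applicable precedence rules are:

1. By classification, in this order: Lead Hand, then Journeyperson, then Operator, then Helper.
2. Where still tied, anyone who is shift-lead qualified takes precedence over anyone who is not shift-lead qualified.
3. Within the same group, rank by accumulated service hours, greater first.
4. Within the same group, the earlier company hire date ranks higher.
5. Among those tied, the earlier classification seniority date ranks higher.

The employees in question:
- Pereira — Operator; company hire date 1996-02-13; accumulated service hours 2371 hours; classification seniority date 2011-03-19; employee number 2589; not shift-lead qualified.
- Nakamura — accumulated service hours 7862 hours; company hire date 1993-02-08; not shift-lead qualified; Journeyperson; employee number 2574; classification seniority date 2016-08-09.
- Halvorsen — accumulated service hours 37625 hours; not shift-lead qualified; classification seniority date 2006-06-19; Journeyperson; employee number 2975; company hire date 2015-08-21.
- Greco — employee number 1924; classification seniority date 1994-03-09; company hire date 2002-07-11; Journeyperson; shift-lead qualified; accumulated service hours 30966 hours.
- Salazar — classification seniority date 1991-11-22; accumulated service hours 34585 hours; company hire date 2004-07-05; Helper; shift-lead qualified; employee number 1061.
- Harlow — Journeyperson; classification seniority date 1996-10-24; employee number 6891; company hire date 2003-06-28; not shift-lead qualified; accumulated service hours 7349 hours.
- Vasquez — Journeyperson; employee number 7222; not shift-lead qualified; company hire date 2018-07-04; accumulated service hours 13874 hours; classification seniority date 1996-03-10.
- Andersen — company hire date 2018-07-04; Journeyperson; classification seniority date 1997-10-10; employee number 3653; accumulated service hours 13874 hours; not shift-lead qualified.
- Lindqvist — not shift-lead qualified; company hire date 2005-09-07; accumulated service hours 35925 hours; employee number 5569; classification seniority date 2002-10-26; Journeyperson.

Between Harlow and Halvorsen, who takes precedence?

By classification: Greco, Halvorsen, Lindqvist, Vasquez, Andersen, Nakamura and Harlow (Journeyperson); then Pereira (Operator); then Salazar (Helper).
Among Greco, Halvorsen, Lindqvist, Vasquez, Andersen, Nakamura and Harlow, shift-lead qualified before not shift-lead qualified: Greco (shift-lead qualified) before Halvorsen, Lindqvist, Vasquez, Andersen, Nakamura and Harlow (not shift-lead qualified).
Among Halvorsen, Lindqvist, Vasquez, Andersen, Nakamura and Harlow, by accumulated service hours (higher first): Halvorsen (37625 hours) before Lindqvist (35925 hours) before Vasquez and Andersen (13874 hours) before Nakamura (7862 hours) before Harlow (7349 hours).
Vasquez and Andersen both have company hire date 2018-07-04, so the next rule applies.
Among Vasquez and Andersen, by classification seniority date (earlier first): Vasquez (1996-03-10) before Andersen (1997-10-10).
So Halvorsen takes precedence.

Halvorsen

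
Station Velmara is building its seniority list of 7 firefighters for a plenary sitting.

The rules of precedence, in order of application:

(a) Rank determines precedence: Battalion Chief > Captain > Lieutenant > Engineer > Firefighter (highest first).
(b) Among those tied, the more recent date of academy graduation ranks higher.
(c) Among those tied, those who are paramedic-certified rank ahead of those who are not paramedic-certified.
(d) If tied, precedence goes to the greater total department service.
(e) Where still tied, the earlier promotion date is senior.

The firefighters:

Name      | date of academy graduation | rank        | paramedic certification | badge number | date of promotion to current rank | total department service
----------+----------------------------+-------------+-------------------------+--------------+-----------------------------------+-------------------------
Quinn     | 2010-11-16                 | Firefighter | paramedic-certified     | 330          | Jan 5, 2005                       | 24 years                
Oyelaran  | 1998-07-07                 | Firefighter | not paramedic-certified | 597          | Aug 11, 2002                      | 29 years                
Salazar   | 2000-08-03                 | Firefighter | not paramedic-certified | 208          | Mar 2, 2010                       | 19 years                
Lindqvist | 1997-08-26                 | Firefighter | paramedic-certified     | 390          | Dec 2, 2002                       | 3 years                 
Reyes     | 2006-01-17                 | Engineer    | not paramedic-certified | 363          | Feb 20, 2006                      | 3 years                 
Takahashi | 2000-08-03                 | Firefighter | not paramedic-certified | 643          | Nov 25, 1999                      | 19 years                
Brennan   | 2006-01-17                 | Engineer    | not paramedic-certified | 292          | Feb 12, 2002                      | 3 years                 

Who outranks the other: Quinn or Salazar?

Quinn

By rank: Brennan and Reyes (Engineer); then Quinn, Takahashi, Salazar, Oyelaran and Lindqvist (Firefighter).
Brennan and Reyes both have date of academy graduation 2006-01-17, so the next rule applies.
Brennan and Reyes are each not paramedic-certified, so the next rule applies.
Brennan and Reyes both have total department service 3 years, so the next rule applies.
Among Brennan and Reyes, by date of promotion to current rank (earlier first): Brennan (Feb 12, 2002) before Reyes (Feb 20, 2006).
Among Quinn, Takahashi, Salazar, Oyelaran and Lindqvist, by date of academy graduation (later first): Quinn (2010-11-16) before Takahashi and Salazar (2000-08-03) before Oyelaran (1998-07-07) before Lindqvist (1997-08-26).
Takahashi and Salazar are each not paramedic-certified, so the next rule applies.
Takahashi and Salazar both have total department service 19 years, so the next rule applies.
Among Takahashi and Salazar, by date of promotion to current rank (earlier first): Takahashi (Nov 25, 1999) before Salazar (Mar 2, 2010).
So Quinn takes precedence.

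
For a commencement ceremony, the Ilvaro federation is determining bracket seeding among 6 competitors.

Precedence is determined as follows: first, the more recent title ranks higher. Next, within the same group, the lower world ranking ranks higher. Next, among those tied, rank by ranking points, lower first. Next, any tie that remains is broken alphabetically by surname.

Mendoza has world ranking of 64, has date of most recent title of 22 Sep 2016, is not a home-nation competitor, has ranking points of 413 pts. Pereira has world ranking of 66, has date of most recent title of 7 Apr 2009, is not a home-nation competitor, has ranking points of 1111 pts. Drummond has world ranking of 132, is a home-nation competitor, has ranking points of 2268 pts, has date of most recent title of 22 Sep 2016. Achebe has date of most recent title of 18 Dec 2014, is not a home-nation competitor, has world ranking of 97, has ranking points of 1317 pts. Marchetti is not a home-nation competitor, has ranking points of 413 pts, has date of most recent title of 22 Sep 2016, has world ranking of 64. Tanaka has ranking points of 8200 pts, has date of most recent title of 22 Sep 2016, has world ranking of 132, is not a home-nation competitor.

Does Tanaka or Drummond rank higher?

Drummond

By date of most recent title (later first): Marchetti, Mendoza, Drummond and Tanaka (each 22 Sep 2016); then Achebe (18 Dec 2014); then Pereira (7 Apr 2009).
Among Marchetti, Mendoza, Drummond and Tanaka, by world ranking (lower first): Marchetti and Mendoza (64) before Drummond and Tanaka (132).
Marchetti and Mendoza both have ranking points 413 pts, so the next rule applies.
Among Marchetti and Mendoza, alphabetically by surname: Marchetti before Mendoza.
Among Drummond and Tanaka, by ranking points (lower first): Drummond (2268 pts) before Tanaka (8200 pts).
So Drummond takes precedence.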